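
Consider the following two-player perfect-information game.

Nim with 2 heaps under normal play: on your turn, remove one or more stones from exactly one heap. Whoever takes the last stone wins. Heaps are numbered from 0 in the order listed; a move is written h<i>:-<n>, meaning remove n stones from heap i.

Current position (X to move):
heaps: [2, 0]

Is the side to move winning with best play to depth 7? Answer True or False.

p1 X@[(2,0)]: h0:-1[(1,0)]-1 h0:-2[(0,0)]+1*
p2 O@[(0,0)] terminal -1; root [(2,0)] d7

X winning at [(2,0)]: True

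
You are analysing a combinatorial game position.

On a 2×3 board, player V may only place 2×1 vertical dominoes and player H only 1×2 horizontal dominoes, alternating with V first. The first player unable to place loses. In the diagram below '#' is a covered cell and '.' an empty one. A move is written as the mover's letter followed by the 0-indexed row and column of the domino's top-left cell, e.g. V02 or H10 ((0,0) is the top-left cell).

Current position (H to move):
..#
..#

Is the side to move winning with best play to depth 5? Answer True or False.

p1 H@[..#/..#]: H00[###/..#]+1* H10[..#/###]+1
p2 V@[###/..#] terminal -1; root [..#/..#] d5

H winning at [..#/..#]: True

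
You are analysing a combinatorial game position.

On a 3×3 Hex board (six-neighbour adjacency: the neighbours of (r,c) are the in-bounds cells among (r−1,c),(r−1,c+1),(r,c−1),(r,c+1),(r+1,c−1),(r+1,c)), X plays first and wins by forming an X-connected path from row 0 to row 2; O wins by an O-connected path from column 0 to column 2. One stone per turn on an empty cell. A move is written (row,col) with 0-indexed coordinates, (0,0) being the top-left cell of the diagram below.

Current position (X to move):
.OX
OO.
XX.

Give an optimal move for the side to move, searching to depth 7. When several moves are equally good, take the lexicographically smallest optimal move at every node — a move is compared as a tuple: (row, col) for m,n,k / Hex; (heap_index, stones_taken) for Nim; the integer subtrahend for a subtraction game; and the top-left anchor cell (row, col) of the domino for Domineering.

X's best at [.OX/OO./XX.]: (1,2)

p1 X@[.OX/OO./XX.]: (0,0)[XOX/OO./XX.]-1 (1,2)[.OX/OOX/XX.]+1* (2,2)[.OX/OO./XXX]-1
p2 O@[.OX/OOX/XX.] terminal -1; root [.OX/OO./XX.] d7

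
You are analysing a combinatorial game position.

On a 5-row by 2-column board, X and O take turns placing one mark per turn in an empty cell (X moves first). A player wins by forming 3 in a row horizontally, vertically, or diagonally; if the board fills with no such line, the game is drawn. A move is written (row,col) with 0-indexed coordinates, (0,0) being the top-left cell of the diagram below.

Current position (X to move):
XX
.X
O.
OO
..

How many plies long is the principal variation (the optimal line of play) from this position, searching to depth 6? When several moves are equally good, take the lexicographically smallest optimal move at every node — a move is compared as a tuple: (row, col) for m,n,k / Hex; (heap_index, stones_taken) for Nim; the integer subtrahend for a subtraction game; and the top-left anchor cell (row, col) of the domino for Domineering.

PV length from [XX/.X/O./OO/..]: 1 ply

ply 1, X at XX/.X/O./OO/.. | (1,0)=-1→XX/XX/O./OO/..; (2,1)=+1→XX/.X/OX/OO/..*; (4,0)=-1→XX/.X/O./OO/X.; (4,1)=-1→XX/.X/O./OO/.X
ply 2: XX/.X/OX/OO/.. is terminal -1 (O); from XX/.X/O./OO/.. depth 6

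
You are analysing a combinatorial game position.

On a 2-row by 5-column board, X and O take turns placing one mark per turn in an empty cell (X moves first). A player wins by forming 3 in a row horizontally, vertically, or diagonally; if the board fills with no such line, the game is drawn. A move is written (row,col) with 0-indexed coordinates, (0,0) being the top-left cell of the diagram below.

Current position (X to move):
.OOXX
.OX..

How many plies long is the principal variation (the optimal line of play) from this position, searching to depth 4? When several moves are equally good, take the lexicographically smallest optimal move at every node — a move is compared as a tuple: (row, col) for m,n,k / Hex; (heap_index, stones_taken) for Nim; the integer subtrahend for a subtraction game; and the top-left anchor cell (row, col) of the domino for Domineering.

p1 X@[.OOXX/.OX..]: (0,0)[XOOXX/.OX..]+0* (1,0)[.OOXX/XOX..]-1 (1,3)[.OOXX/.OXX.]-1 (1,4)[.OOXX/.OX.X]-1
p2 O@[XOOXX/.OX..]: (1,0)[XOOXX/OOX..]+0* (1,3)[XOOXX/.OXO.]+0 (1,4)[XOOXX/.OX.O]+0
p3 X@[XOOXX/OOX..]: (1,3)[XOOXX/OOXX.]+0* (1,4)[XOOXX/OOX.X]+0
p4 O@[XOOXX/OOXX.]: (1,4)[XOOXX/OOXXO]+0*
p5 X@[XOOXX/OOXXO] terminal +0; root [.OOXX/.OX..] d4

PV length from [.OOXX/.OX..]: 4 plies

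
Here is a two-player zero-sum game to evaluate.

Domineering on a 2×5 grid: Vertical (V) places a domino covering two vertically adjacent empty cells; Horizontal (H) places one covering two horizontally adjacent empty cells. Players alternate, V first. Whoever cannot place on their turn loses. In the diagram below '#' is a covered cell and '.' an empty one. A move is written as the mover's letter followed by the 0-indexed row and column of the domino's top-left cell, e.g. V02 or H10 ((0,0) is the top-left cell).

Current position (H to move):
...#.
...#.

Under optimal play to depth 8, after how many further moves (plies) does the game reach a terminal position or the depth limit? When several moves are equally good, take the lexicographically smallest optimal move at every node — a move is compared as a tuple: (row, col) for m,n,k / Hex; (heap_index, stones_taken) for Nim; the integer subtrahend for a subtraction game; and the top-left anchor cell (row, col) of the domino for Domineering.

[...#./...#.] H move#1: H00:-1/##.#./...#.*, H01:-1/.###./...#., H10:-1/...#./##.#., H11:-1/...#./.###.
[##.#./...#.] V move#2: V02:+1/####./..##.*, V04:-1/##.##/...##
[####./..##.] H move#3: H10:-1/####./####.*
[####./####.] V move#4: V04:+1/#####/#####*
[#####/#####] end (terminal -1, H#5); searched ...#./...#. to 8

PV length from [...#./...#.]: 4 plies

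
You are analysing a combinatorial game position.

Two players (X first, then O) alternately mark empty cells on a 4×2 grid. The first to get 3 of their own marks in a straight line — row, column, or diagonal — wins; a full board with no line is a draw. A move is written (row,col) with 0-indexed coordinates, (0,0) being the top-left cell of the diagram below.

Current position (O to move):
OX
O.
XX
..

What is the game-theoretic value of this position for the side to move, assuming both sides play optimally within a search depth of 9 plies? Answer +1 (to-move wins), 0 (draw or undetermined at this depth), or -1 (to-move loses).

[OX/O./XX/..] O move#1: (1,1):+0/OX/OO/XX/..*, (3,0):-1/OX/O./XX/O., (3,1):-1/OX/O./XX/.O
[OX/OO/XX/..] X move#2: (3,0):+0/OX/OO/XX/X.*, (3,1):+0/OX/OO/XX/.X
[OX/OO/XX/X.] O move#3: (3,1):+0/OX/OO/XX/XO*
[OX/OO/XX/XO] end (terminal +0, X#4); searched OX/O./XX/.. to 9

value(OX/O./XX/.., O) = 0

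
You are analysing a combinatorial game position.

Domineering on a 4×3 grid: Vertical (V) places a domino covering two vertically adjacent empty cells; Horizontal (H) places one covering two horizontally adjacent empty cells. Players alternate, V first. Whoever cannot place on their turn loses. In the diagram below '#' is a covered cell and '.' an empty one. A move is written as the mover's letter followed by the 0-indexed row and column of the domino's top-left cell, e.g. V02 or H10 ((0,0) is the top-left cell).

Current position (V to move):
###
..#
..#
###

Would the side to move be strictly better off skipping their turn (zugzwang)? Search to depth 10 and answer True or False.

[###/..#/..#/###] V move#1: V10:+1/###/#.#/#.#/###*, V11:+1/###/.##/.##/###
[###/#.#/#.#/###] end (terminal -1, H#2); searched ###/..#/..#/### to 10
if V skipped the turn, H would face:
~ [###/..#/..#/###] H move#1: H10:+1/###/###/..#/###*, H20:+1/###/..#/###/###
~ [###/###/..#/###] end (terminal -1, V#2); searched ###/..#/..#/### to 10
compare (V): move=+1 vs pass=-1

zugzwang(###/..#/..#/###, V) = False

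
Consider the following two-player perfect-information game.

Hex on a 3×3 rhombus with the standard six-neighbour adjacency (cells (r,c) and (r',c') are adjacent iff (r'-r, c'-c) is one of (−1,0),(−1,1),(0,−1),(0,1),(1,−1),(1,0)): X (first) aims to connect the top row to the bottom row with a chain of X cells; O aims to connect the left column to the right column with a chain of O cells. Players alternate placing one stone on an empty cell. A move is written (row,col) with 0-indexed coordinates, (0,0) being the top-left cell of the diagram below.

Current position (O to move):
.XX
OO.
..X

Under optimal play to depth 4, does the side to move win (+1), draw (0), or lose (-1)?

value(.XX/OO./..X, O) = +1

p1 O@[.XX/OO./..X]: (0,0)[OXX/OO./..X]-1 (1,2)[.XX/OOO/..X]+1* (2,0)[.XX/OO./O.X]-1 (2,1)[.XX/OO./.OX]-1
p2 X@[.XX/OOO/..X] terminal -1; root [.XX/OO./..X] d4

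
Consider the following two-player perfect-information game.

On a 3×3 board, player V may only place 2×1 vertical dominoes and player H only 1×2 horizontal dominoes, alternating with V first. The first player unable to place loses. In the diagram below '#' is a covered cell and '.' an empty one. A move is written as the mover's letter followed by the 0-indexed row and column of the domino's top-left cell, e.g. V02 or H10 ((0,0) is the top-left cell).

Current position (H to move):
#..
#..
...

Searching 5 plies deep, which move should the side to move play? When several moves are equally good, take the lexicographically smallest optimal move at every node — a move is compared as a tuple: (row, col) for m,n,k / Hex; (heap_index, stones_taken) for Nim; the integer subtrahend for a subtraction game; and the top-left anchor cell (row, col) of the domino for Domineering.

ply 1, H at #../#../... | H01=-1→###/#../...; H11=+1→#../###/...*; H20=-1→#../#../##.; H21=-1→#../#../.##
ply 2: #../###/... is terminal -1 (V); from #../#../... depth 5

H's best at [#../#../...]: H11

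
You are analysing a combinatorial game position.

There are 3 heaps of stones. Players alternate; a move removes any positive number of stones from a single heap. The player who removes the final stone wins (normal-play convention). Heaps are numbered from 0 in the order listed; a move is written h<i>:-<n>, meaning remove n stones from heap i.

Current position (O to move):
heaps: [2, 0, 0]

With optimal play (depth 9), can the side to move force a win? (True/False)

p1 O@[(2,0,0)]: h0:-1[(1,0,0)]-1 h0:-2[(0,0,0)]+1*
p2 X@[(0,0,0)] terminal -1; root [(2,0,0)] d9

O winning at [(2,0,0)]: True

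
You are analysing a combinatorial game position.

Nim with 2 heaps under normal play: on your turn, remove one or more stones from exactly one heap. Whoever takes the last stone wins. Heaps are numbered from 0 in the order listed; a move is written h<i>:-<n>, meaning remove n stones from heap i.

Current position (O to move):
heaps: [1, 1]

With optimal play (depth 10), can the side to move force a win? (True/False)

O winning at [(1,1)]: False

p1 O@[(1,1)]: h0:-1[(0,1)]-1* h1:-1[(1,0)]-1
p2 X@[(0,1)]: h1:-1[(0,0)]+1*
p3 O@[(0,0)] terminal -1; root [(1,1)] d10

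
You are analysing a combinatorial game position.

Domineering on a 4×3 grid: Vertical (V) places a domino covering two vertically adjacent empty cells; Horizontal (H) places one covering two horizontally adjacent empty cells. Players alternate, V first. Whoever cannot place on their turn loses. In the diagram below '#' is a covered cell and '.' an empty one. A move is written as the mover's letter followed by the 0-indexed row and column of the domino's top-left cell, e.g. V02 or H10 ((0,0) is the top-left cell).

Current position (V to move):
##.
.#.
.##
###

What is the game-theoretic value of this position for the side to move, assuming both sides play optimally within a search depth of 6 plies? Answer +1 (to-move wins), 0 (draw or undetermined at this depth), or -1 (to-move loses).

value(##./.#./.##/###, V) = +1

[##./.#./.##/###] V move#1: V02:+1/###/.##/.##/###*, V10:+1/##./##./###/###
[###/.##/.##/###] end (terminal -1, H#2); searched ##./.#./.##/### to 6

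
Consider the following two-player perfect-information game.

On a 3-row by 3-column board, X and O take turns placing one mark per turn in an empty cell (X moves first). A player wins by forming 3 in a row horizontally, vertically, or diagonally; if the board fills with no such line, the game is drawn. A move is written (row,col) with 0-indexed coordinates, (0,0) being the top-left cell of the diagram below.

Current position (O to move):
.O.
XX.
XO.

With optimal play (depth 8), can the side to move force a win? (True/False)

p1 O@[.O./XX./XO.]: (0,0)[OO./XX./XO.]-1* (0,2)[.OO/XX./XO.]-1 (1,2)[.O./XXO/XO.]-1 (2,2)[.O./XX./XOO]-1
p2 X@[OO./XX./XO.]: (0,2)[OOX/XX./XO.]+1* (1,2)[OO./XXX/XO.]+1 (2,2)[OO./XX./XOX]-1
p3 O@[OOX/XX./XO.] terminal -1; root [.O./XX./XO.] d8

O winning at [.O./XX./XO.]: False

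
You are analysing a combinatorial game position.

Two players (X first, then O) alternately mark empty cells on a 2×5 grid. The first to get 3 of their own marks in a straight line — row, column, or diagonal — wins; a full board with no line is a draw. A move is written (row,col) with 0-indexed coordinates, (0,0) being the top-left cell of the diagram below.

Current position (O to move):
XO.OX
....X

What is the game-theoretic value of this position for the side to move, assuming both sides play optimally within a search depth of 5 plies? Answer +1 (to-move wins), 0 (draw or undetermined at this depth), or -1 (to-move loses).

p1 O@[XO.OX/....X]: (0,2)[XOOOX/....X]+1* (1,0)[XO.OX/O...X]+0 (1,1)[XO.OX/.O..X]+1 (1,2)[XO.OX/..O.X]+1 (1,3)[XO.OX/...OX]+0
p2 X@[XOOOX/....X] terminal -1; root [XO.OX/....X] d5

value(XO.OX/....X, O) = +1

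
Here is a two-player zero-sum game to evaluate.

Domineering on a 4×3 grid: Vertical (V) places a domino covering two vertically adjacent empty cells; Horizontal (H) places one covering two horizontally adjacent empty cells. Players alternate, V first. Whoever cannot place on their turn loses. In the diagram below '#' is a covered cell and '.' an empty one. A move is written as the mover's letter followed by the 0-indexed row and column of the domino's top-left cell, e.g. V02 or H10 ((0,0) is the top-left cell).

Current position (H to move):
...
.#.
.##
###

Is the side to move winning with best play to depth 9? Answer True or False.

ply 1, H at .../.#./.##/### | H00=-1→##./.#./.##/###*; H01=-1→.##/.#./.##/###
ply 2, V at ##./.#./.##/### | V02=+1→###/.##/.##/###*; V10=+1→##./##./###/###
ply 3: ###/.##/.##/### is terminal -1 (H); from .../.#./.##/### depth 9

H winning at [.../.#./.##/###]: False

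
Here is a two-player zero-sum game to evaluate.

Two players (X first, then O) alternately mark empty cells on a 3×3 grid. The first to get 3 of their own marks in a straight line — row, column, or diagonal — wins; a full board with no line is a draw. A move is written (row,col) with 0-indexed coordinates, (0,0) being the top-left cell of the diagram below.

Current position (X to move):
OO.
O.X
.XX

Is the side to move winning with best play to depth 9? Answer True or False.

X winning at [OO./O.X/.XX]: True

p1 X@[OO./O.X/.XX]: (0,2)[OOX/O.X/.XX]+1* (1,1)[OO./OXX/.XX]-1 (2,0)[OO./O.X/XXX]+1
p2 O@[OOX/O.X/.XX] terminal -1; root [OO./O.X/.XX] d9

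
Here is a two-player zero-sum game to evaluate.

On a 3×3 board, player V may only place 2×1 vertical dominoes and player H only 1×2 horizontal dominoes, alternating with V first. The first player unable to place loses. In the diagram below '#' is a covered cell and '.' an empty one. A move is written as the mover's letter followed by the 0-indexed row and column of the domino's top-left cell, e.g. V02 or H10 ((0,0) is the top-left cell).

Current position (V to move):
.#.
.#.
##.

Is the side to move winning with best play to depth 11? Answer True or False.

V winning at [.#./.#./##.]: True

p1 V@[.#./.#./##.]: V00[##./##./##.]+1* V02[.##/.##/##.]+1 V12[.#./.##/###]+1
p2 H@[##./##./##.] terminal -1; root [.#./.#./##.] d11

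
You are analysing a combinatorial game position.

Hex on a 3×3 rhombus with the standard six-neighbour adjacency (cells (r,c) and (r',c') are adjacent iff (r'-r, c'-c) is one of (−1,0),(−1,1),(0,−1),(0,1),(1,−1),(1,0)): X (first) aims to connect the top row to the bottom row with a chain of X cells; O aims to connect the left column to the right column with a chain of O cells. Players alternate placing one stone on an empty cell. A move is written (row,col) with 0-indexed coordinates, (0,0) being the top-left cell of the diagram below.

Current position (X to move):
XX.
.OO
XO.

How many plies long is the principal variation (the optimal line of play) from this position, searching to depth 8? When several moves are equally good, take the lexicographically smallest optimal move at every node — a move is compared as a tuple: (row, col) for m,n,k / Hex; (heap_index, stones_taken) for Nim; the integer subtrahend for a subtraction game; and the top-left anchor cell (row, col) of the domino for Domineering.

[XX./.OO/XO.] X move#1: (0,2):-1/XXX/.OO/XO., (1,0):+1/XX./XOO/XO.*, (2,2):-1/XX./.OO/XOX
[XX./XOO/XO.] end (terminal -1, O#2); searched XX./.OO/XO. to 8

PV length from [XX./.OO/XO.]: 1 ply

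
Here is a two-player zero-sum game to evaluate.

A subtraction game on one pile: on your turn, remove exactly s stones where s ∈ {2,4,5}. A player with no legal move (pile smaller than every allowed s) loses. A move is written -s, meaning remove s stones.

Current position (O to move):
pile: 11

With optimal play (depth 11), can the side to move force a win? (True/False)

O winning at [11]: True

[11] O move#1: -2:-1/9, -4:+1/7*, -5:-1/6
[7] X move#2: -2:-1/5*, -4:-1/3, -5:-1/2
[5] O move#3: -2:-1/3, -4:+1/1*, -5:+1/0
[1] end (terminal -1, X#4); searched 11 to 11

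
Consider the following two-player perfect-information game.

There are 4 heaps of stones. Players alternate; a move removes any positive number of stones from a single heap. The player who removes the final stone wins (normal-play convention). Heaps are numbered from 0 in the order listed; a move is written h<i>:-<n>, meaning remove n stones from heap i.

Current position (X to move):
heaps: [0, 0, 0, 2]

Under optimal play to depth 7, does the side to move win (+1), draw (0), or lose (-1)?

p1 X@[(0,0,0,2)]: h3:-1[(0,0,0,1)]-1 h3:-2[(0,0,0,0)]+1*
p2 O@[(0,0,0,0)] terminal -1; root [(0,0,0,2)] d7

value((0,0,0,2), X) = +1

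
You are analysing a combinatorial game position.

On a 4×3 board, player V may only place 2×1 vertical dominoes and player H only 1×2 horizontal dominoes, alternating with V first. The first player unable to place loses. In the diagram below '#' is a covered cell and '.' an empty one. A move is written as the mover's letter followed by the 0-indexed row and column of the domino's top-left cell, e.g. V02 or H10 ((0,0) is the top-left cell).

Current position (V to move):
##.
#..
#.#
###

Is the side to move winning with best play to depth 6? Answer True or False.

[##./#../#.#/###] V move#1: V02:+1/###/#.#/#.#/###*, V11:+1/##./##./###/###
[###/#.#/#.#/###] end (terminal -1, H#2); searched ##./#../#.#/### to 6

V winning at [##./#../#.#/###]: True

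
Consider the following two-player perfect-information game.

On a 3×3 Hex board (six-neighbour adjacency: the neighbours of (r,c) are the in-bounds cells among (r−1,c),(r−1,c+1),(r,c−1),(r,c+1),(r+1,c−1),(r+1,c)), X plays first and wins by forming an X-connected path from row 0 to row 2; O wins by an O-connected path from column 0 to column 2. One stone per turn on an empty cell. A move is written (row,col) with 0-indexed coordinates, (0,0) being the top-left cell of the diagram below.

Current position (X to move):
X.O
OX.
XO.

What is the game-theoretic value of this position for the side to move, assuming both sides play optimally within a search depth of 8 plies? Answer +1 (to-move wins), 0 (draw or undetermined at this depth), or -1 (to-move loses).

ply 1, X at X.O/OX./XO. | (0,1)=+1→XXO/OX./XO.*; (1,2)=-1→X.O/OXX/XO.; (2,2)=-1→X.O/OX./XOX
ply 2: XXO/OX./XO. is terminal -1 (O); from X.O/OX./XO. depth 8

value(X.O/OX./XO., X) = +1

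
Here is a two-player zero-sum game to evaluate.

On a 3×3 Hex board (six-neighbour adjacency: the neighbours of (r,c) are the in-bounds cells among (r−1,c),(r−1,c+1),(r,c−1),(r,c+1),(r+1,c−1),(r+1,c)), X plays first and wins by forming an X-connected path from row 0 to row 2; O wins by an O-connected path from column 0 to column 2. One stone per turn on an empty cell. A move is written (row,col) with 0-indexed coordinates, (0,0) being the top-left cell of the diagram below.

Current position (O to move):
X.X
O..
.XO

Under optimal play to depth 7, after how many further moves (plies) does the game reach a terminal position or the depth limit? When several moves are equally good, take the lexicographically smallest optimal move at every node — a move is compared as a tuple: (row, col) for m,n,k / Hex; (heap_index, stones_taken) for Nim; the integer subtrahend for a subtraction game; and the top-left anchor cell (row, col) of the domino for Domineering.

PV length from [X.X/O../.XO]: 2 plies

ply 1, O at X.X/O../.XO | (0,1)=-1→XOX/O../.XO*; (1,1)=-1→X.X/OO./.XO; (1,2)=-1→X.X/O.O/.XO; (2,0)=-1→X.X/O../OXO
ply 2, X at XOX/O../.XO | (1,1)=+1→XOX/OX./.XO*; (1,2)=+1→XOX/O.X/.XO; (2,0)=+1→XOX/O../XXO
ply 3: XOX/OX./.XO is terminal -1 (O); from X.X/O../.XO depth 7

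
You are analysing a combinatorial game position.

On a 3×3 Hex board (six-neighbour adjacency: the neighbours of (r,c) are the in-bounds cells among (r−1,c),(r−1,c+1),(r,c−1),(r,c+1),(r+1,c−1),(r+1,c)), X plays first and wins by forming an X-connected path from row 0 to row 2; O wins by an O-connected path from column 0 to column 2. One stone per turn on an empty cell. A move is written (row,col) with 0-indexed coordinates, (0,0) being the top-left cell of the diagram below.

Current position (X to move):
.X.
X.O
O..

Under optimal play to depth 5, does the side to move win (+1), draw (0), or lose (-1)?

value(.X./X.O/O.., X) = -1

[.X./X.O/O..] X move#1: (0,0):-1/XX./X.O/O..*, (0,2):-1/.XX/X.O/O.., (1,1):-1/.X./XXO/O.., (2,1):-1/.X./X.O/OX., (2,2):-1/.X./X.O/O.X
[XX./X.O/O..] O move#2: (0,2):+1/XXO/X.O/O..*, (1,1):+1/XX./XOO/O.., (2,1):+1/XX./X.O/OO., (2,2):+1/XX./X.O/O.O
[XXO/X.O/O..] X move#3: (1,1):-1/XXO/XXO/O..*, (2,1):-1/XXO/X.O/OX., (2,2):-1/XXO/X.O/O.X
[XXO/XXO/O..] O move#4: (2,1):+1/XXO/XXO/OO.*, (2,2):-1/XXO/XXO/O.O
[XXO/XXO/OO.] end (terminal -1, X#5); searched .X./X.O/O.. to 5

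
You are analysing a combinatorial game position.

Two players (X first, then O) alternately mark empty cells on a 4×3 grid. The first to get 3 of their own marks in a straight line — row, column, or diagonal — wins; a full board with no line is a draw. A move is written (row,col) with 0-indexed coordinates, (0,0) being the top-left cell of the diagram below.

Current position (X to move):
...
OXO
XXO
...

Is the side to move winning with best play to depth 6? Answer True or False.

X winning at [.../OXO/XXO/...]: True

p1 X@[.../OXO/XXO/...]: (0,0)[X../OXO/XXO/...]-1 (0,1)[.X./OXO/XXO/...]+1* (0,2)[..X/OXO/XXO/...]+1 (3,0)[.../OXO/XXO/X..]-1 (3,1)[.../OXO/XXO/.X.]+1 (3,2)[.../OXO/XXO/..X]-1
p2 O@[.X./OXO/XXO/...] terminal -1; root [.../OXO/XXO/...] d6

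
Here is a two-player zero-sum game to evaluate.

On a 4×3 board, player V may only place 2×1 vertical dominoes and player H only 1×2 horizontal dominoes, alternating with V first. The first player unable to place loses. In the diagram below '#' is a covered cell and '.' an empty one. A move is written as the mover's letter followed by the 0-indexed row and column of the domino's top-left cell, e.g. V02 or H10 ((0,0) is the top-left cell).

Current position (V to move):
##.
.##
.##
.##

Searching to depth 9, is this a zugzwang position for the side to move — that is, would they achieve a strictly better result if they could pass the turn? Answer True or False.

[##./.##/.##/.##] V move#1: V10:+1/##./###/###/.##*, V20:+1/##./.##/###/###
[##./###/###/.##] end (terminal -1, H#2); searched ##./.##/.##/.## to 9
pass branch (H moves first from the same position):
  | [##./.##/.##/.##] end (terminal -1, H#1); searched ##./.##/.##/.## to 9
V moving scores +1; V passing scores +1

zugzwang(##./.##/.##/.##, V) = False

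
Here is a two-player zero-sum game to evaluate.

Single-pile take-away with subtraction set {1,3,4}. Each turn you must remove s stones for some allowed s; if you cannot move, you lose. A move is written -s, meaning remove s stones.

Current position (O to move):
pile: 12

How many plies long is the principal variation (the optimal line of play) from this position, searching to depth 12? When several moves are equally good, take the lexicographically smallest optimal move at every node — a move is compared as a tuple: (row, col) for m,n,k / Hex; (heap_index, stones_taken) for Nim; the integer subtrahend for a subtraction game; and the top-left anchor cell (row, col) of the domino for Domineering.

PV length from [12]: 7 plies

p1 O@[12]: -1[11]-1 -3[9]+1* -4[8]-1
p2 X@[9]: -1[8]-1* -3[6]-1 -4[5]-1
p3 O@[8]: -1[7]+1* -3[5]-1 -4[4]-1
p4 X@[7]: -1[6]-1* -3[4]-1 -4[3]-1
p5 O@[6]: -1[5]-1 -3[3]-1 -4[2]+1*
p6 X@[2]: -1[1]-1*
p7 O@[1]: -1[0]+1*
p8 X@[0] terminal -1; root [12] d12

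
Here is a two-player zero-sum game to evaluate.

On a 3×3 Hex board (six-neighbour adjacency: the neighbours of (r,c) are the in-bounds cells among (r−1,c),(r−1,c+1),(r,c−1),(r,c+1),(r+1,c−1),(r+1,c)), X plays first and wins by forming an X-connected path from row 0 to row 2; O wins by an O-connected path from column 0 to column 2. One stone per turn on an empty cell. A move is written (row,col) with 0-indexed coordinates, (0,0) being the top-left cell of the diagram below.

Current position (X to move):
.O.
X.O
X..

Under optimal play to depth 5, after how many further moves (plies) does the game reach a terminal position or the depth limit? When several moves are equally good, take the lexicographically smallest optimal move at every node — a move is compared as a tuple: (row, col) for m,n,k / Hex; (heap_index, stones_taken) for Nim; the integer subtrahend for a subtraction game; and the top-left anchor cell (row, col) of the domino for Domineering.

PV length from [.O./X.O/X..]: 1 ply

ply 1, X at .O./X.O/X.. | (0,0)=+1→XO./X.O/X..*; (0,2)=+1→.OX/X.O/X..; (1,1)=+1→.O./XXO/X..; (2,1)=-1→.O./X.O/XX.; (2,2)=-1→.O./X.O/X.X
ply 2: XO./X.O/X.. is terminal -1 (O); from .O./X.O/X.. depth 5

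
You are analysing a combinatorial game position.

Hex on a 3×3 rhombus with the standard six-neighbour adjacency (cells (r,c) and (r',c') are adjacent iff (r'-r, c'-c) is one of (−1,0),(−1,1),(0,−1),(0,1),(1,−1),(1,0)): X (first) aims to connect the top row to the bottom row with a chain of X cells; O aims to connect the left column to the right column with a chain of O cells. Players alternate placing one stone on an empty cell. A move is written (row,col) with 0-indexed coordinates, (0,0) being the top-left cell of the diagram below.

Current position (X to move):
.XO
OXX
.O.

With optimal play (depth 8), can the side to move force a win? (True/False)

ply 1, X at .XO/OXX/.O. | (0,0)=+1→XXO/OXX/.O.*; (2,0)=+1→.XO/OXX/XO.; (2,2)=+1→.XO/OXX/.OX
ply 2, O at XXO/OXX/.O. | (2,0)=-1→XXO/OXX/OO.*; (2,2)=-1→XXO/OXX/.OO
ply 3, X at XXO/OXX/OO. | (2,2)=+1→XXO/OXX/OOX*
ply 4: XXO/OXX/OOX is terminal -1 (O); from .XO/OXX/.O. depth 8

X winning at [.XO/OXX/.O.]: True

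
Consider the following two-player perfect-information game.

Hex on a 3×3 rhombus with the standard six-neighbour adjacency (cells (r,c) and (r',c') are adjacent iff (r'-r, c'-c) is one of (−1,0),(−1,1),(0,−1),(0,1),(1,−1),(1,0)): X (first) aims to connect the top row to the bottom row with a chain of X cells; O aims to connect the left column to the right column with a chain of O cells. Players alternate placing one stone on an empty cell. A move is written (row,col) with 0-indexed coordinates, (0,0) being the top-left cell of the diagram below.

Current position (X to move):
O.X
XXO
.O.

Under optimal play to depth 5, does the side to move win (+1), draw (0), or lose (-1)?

value(O.X/XXO/.O., X) = +1

p1 X@[O.X/XXO/.O.]: (0,1)[OXX/XXO/.O.]-1 (2,0)[O.X/XXO/XO.]+1* (2,2)[O.X/XXO/.OX]-1
p2 O@[O.X/XXO/XO.] terminal -1; root [O.X/XXO/.O.] d5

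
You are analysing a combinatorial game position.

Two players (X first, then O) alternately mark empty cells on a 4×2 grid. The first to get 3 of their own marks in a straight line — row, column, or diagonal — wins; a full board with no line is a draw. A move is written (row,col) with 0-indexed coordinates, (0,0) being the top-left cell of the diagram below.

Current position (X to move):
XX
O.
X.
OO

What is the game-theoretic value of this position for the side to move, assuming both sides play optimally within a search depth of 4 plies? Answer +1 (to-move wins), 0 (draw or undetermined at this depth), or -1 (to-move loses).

[XX/O./X./OO] X move#1: (1,1):+0/XX/OX/X./OO*, (2,1):+0/XX/O./XX/OO
[XX/OX/X./OO] O move#2: (2,1):+0/XX/OX/XO/OO*
[XX/OX/XO/OO] end (terminal +0, X#3); searched XX/O./X./OO to 4

value(XX/O./X./OO, X) = 0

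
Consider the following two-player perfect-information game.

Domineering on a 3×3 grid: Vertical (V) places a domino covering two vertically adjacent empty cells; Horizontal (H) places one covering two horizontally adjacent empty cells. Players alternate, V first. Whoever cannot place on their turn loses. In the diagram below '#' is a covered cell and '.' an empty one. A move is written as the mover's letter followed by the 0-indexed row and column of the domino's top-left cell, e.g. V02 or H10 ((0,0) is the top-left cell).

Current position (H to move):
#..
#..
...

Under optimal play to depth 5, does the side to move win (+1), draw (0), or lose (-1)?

[#../#../...] H move#1: H01:-1/###/#../..., H11:+1/#../###/...*, H20:-1/#../#../##., H21:-1/#../#../.##
[#../###/...] end (terminal -1, V#2); searched #../#../... to 5

value(#../#../..., H) = +1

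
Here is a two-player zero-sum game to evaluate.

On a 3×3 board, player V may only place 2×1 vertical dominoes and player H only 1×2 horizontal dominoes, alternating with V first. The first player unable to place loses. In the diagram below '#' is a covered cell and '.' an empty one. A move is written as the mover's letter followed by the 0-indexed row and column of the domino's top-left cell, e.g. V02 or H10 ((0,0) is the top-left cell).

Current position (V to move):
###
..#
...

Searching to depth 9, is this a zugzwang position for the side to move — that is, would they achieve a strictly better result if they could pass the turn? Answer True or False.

zugzwang(###/..#/..., V) = False

ply 1, V at ###/..#/... | V10=-1→###/#.#/#..; V11=+1→###/.##/.#.*
ply 2: ###/.##/.#. is terminal -1 (H); from ###/..#/... depth 9
if V skipped the turn, H would face:
~ ply 1, H at ###/..#/... | H10=+1→###/###/...*; H20=+1→###/..#/##.; H21=-1→###/..#/.##
~ ply 2: ###/###/... is terminal -1 (V); from ###/..#/... depth 9
compare (V): move=+1 vs pass=-1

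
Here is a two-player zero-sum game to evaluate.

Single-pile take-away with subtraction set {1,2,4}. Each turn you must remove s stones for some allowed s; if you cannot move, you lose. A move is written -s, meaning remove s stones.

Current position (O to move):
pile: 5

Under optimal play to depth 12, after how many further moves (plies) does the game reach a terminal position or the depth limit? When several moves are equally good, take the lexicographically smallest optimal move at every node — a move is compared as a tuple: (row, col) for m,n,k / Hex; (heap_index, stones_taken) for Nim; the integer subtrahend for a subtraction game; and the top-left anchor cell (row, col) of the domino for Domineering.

ply 1, O at 5 | -1=-1→4; -2=+1→3*; -4=-1→1
ply 2, X at 3 | -1=-1→2*; -2=-1→1
ply 3, O at 2 | -1=-1→1; -2=+1→0*
ply 4: 0 is terminal -1 (X); from 5 depth 12

PV length from [5]: 3 plies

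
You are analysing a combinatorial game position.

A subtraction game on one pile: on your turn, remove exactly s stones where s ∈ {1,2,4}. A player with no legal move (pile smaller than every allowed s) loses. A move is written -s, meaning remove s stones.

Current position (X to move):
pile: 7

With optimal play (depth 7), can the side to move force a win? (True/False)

ply 1, X at 7 | -1=+1→6*; -2=-1→5; -4=+1→3
ply 2, O at 6 | -1=-1→5*; -2=-1→4; -4=-1→2
ply 3, X at 5 | -1=-1→4; -2=+1→3*; -4=-1→1
ply 4, O at 3 | -1=-1→2*; -2=-1→1
ply 5, X at 2 | -1=-1→1; -2=+1→0*
ply 6: 0 is terminal -1 (O); from 7 depth 7

X winning at [7]: True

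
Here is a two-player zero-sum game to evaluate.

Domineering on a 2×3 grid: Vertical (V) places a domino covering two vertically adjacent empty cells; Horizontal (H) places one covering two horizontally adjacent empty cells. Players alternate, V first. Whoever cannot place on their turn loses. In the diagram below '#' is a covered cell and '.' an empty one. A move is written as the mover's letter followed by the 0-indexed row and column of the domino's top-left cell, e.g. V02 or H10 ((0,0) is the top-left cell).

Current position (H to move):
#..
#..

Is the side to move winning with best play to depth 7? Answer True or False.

p1 H@[#../#..]: H01[###/#..]+1* H11[#../###]+1
p2 V@[###/#..] terminal -1; root [#../#..] d7

H winning at [#../#..]: True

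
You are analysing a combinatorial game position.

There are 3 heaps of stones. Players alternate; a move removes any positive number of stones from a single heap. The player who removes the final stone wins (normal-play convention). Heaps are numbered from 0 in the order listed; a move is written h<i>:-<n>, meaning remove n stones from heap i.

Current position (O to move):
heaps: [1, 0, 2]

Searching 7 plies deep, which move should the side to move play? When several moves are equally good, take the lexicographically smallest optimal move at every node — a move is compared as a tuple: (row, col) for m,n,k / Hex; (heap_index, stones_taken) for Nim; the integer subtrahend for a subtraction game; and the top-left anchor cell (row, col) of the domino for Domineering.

O's best at [(1,0,2)]: h2:-1

p1 O@[(1,0,2)]: h0:-1[(0,0,2)]-1 h2:-1[(1,0,1)]+1* h2:-2[(1,0,0)]-1
p2 X@[(1,0,1)]: h0:-1[(0,0,1)]-1* h2:-1[(1,0,0)]-1
p3 O@[(0,0,1)]: h2:-1[(0,0,0)]+1*
p4 X@[(0,0,0)] terminal -1; root [(1,0,2)] d7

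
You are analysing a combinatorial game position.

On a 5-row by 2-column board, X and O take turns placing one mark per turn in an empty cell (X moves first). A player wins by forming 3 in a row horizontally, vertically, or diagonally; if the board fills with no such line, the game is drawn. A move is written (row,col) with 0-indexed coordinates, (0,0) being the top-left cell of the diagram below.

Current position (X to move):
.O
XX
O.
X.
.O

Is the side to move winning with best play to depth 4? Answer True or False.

ply 1, X at .O/XX/O./X./.O | (0,0)=+0→XO/XX/O./X./.O*; (2,1)=+0→.O/XX/OX/X./.O; (3,1)=+0→.O/XX/O./XX/.O; (4,0)=+0→.O/XX/O./X./XO
ply 2, O at XO/XX/O./X./.O | (2,1)=+0→XO/XX/OO/X./.O*; (3,1)=+0→XO/XX/O./XO/.O; (4,0)=+0→XO/XX/O./X./OO
ply 3, X at XO/XX/OO/X./.O | (3,1)=+0→XO/XX/OO/XX/.O*; (4,0)=-1→XO/XX/OO/X./XO
ply 4, O at XO/XX/OO/XX/.O | (4,0)=+0→XO/XX/OO/XX/OO*
ply 5: XO/XX/OO/XX/OO is terminal +0 (X); from .O/XX/O./X./.O depth 4

X winning at [.O/XX/O./X./.O]: False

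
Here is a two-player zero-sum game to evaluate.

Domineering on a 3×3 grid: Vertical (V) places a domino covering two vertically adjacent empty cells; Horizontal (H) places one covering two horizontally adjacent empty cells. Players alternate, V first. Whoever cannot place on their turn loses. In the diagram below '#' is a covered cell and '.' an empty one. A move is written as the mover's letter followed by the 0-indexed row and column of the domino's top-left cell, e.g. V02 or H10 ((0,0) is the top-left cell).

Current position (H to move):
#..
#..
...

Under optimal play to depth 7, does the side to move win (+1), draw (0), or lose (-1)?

value(#../#../..., H) = +1

[#../#../...] H move#1: H01:-1/###/#../..., H11:+1/#../###/...*, H20:-1/#../#../##., H21:-1/#../#../.##
[#../###/...] end (terminal -1, V#2); searched #../#../... to 7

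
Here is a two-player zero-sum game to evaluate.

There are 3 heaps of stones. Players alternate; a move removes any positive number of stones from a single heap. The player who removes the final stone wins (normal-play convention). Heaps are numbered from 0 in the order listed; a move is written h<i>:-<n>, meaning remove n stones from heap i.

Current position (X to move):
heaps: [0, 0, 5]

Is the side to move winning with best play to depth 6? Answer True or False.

p1 X@[(0,0,5)]: h2:-1[(0,0,4)]-1 h2:-2[(0,0,3)]-1 h2:-3[(0,0,2)]-1 h2:-4[(0,0,1)]-1 h2:-5[(0,0,0)]+1*
p2 O@[(0,0,0)] terminal -1; root [(0,0,5)] d6

X winning at [(0,0,5)]: True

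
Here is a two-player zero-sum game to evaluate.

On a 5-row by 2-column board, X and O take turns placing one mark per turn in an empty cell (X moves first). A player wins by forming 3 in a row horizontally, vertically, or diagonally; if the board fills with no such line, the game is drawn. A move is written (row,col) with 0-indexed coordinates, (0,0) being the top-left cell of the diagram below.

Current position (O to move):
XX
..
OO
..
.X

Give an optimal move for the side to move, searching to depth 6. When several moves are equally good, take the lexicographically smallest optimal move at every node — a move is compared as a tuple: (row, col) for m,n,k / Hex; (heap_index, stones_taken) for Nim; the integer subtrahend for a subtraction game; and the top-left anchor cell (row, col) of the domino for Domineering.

O's best at [XX/../OO/../.X]: (1,1)

p1 O@[XX/../OO/../.X]: (1,0)[XX/O./OO/../.X]+0 (1,1)[XX/.O/OO/../.X]+1* (3,0)[XX/../OO/O./.X]+1 (3,1)[XX/../OO/.O/.X]+1 (4,0)[XX/../OO/../OX]+0
p2 X@[XX/.O/OO/../.X]: (1,0)[XX/XO/OO/../.X]-1* (3,0)[XX/.O/OO/X./.X]-1 (3,1)[XX/.O/OO/.X/.X]-1 (4,0)[XX/.O/OO/../XX]-1
p3 O@[XX/XO/OO/../.X]: (3,0)[XX/XO/OO/O./.X]+1* (3,1)[XX/XO/OO/.O/.X]+1 (4,0)[XX/XO/OO/../OX]+1
p4 X@[XX/XO/OO/O./.X]: (3,1)[XX/XO/OO/OX/.X]-1* (4,0)[XX/XO/OO/O./XX]-1
p5 O@[XX/XO/OO/OX/.X]: (4,0)[XX/XO/OO/OX/OX]+1*
p6 X@[XX/XO/OO/OX/OX] terminal -1; root [XX/../OO/../.X] d6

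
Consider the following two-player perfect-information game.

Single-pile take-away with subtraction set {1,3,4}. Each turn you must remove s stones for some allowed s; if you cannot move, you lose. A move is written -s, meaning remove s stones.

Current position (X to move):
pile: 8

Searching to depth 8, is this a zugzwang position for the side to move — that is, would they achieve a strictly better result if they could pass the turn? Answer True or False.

zugzwang(8, X) = False

[8] X move#1: -1:+1/7*, -3:-1/5, -4:-1/4
[7] O move#2: -1:-1/6*, -3:-1/4, -4:-1/3
[6] X move#3: -1:-1/5, -3:-1/3, -4:+1/2*
[2] O move#4: -1:-1/1*
[1] X move#5: -1:+1/0*
[0] end (terminal -1, O#6); searched 8 to 8
if X skipped the turn, O would face:
~ [8] O move#1: -1:+1/7*, -3:-1/5, -4:-1/4
~ [7] X move#2: -1:-1/6*, -3:-1/4, -4:-1/3
~ [6] O move#3: -1:-1/5, -3:-1/3, -4:+1/2*
~ [2] X move#4: -1:-1/1*
~ [1] O move#5: -1:+1/0*
~ [0] end (terminal -1, X#6); searched 8 to 8
compare (X): move=+1 vs pass=-1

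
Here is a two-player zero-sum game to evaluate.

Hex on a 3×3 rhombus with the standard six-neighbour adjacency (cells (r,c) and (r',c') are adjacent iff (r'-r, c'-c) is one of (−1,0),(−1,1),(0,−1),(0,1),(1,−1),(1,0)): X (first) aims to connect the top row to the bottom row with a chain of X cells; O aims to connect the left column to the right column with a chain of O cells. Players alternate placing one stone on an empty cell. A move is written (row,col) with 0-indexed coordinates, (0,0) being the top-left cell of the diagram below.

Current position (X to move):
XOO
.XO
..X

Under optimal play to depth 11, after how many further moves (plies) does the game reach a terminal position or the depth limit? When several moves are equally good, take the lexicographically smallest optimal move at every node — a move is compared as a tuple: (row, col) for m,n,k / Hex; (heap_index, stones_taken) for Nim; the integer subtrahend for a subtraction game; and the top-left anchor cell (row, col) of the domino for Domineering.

ply 1, X at XOO/.XO/..X | (1,0)=+1→XOO/XXO/..X*; (2,0)=-1→XOO/.XO/X.X; (2,1)=-1→XOO/.XO/.XX
ply 2, O at XOO/XXO/..X | (2,0)=-1→XOO/XXO/O.X*; (2,1)=-1→XOO/XXO/.OX
ply 3, X at XOO/XXO/O.X | (2,1)=+1→XOO/XXO/OXX*
ply 4: XOO/XXO/OXX is terminal -1 (O); from XOO/.XO/..X depth 11

PV length from [XOO/.XO/..X]: 3 plies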